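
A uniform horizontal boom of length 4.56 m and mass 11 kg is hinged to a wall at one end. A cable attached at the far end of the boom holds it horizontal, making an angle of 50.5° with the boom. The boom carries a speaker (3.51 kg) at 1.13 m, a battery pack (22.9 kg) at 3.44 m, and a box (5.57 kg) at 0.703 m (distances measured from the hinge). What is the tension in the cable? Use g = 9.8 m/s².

T ≈ 311 N

Choose the hinge as the axis so the unknown hinge reaction has zero arm there.
Beam weight: 11 × 9.8 = 107.8 N down at 2.28 m → arm 2.28 m, τ = 107.8 × 2.28 = 245.8 N·m clockwise.
Speaker: 3.51 × 9.8 = 34.4 N down at 1.13 m → arm 1.13 m, τ = 34.4 × 1.13 = 38.87 N·m clockwise.
Battery pack: 22.9 × 9.8 = 224.4 N down at 3.44 m → arm 3.44 m, τ = 224.4 × 3.44 = 771.9 N·m clockwise.
Box: 5.57 × 9.8 = 54.59 N down at 0.703 m → arm 0.703 m, τ = 54.59 × 0.703 = 38.38 N·m clockwise.
Total clockwise load moment = 1095 N·m.
The cable tension T acts at 4.56 m; only its component perpendicular to the boom, T sinθ, produces torque. sin 50.5° = 0.7716.
For rotational equilibrium, T × 4.56 × 0.7716 = 1095, so T = 1095 / 3.518 = 311 N.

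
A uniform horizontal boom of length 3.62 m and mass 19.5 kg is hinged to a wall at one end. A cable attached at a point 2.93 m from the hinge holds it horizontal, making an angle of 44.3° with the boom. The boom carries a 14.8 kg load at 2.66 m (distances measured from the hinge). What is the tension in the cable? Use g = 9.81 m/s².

T ≈ 358 N

Take moments about the hinge.
Beam weight: 19.5 × 9.81 = 191.3 N down at 1.81 m → arm 1.81 m, τ = 191.3 × 1.81 = 346.3 N·m clockwise.
Load: 14.8 × 9.81 = 145.2 N down at 2.66 m → arm 2.66 m, τ = 145.2 × 2.66 = 386.2 N·m clockwise.
Total clockwise load moment = 732.5 N·m.
The cable tension T acts at 2.93 m; only its component perpendicular to the boom, T sinθ, produces torque. sin 44.3° = 0.6984.
Balancing moments: T × 2.93 × 0.6984 = 732.5, giving T = 732.5 / 2.046 = 358 N.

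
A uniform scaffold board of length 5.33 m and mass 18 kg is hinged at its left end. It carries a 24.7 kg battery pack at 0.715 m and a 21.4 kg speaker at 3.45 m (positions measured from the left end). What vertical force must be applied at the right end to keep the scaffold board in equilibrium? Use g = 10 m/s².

F ≈ 262 N

About the left end:
Beam weight: 18 × 10 = 180 N down at 2.665 m → arm 2.665 m, τ = 180 × 2.665 = 479.7 N·m clockwise.
Battery pack: 24.7 × 10 = 247 N down at 0.715 m → arm 0.715 m, τ = 247 × 0.715 = 176.6 N·m clockwise.
Speaker: 21.4 × 10 = 214 N down at 3.45 m → arm 3.45 m, τ = 214 × 3.45 = 738.3 N·m clockwise.
Net moment of the loads = 1395 N·m clockwise.
The upward force F acts at the right end, arm 5.33 m, giving F × 5.33 counterclockwise.
Setting net torque to zero: F × 5.33 = 1395 → F = 1395 / 5.33 = 262 N.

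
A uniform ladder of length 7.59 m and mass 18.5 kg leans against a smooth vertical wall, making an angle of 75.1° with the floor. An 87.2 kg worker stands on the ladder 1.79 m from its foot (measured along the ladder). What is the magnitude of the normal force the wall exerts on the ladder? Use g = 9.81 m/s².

N_wall ≈ 77.8 N

Sum moments about the foot of the ladder (the floor normal and friction both act there and drop out).
Ladder weight 18.5×9.81 = 181.5 N acts at 3.795 m along the ladder; its horizontal arm is 3.795·cos75.1° = 0.9758 m → τ = 177.1 N·m clockwise.
Worker: 87.2×9.81 = 855.4 N at 1.79 m → arm 0.4603 m → τ = 393.7 N·m clockwise.
Wall normal N acts horizontally at the top; its moment arm is the height L sinθ = 7.59·sin75.1° = 7.335 m, counterclockwise.
Στ = 0 ⇒ N × 7.335 = 570.8 ⇒ N = 77.8 N.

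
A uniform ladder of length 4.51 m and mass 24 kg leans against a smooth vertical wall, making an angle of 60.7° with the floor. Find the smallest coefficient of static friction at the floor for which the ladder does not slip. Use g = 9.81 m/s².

About the foot of the ladder:
Ladder weight 24×9.81 = 235.4 N acts at 2.255 m along the ladder; its horizontal arm is 2.255·cos60.7° = 1.104 m → τ = 259.9 N·m clockwise.
Wall normal N acts horizontally at the top; its moment arm is the height L sinθ = 4.51·sin60.7° = 3.933 m, counterclockwise.
For rotational equilibrium, N × 3.933 = 259.9, so N = 66.08 N.
ΣFx = 0 ⇒ f = N_wall = 66.08 N. ΣFy = 0 ⇒ N_floor = 235.4 N.
μ_min = f / N_floor = 66.08 / 235.4 = 0.281.

μ_min ≈ 0.281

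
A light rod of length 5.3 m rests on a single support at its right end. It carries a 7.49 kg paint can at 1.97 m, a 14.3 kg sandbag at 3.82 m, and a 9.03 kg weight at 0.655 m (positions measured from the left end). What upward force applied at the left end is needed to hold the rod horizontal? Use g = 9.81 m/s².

F ≈ 163 N

Choose the right end as the axis so the unknown pivot reaction has zero arm there.
Paint can: 7.49 × 9.81 = 73.48 N down at 1.97 m → arm 3.33 m, τ = 73.48 × 3.33 = 244.7 N·m counterclockwise.
Sandbag: 14.3 × 9.81 = 140.3 N down at 3.82 m → arm 1.48 m, τ = 140.3 × 1.48 = 207.6 N·m counterclockwise.
Weight: 9.03 × 9.81 = 88.58 N down at 0.655 m → arm 4.645 m, τ = 88.58 × 4.645 = 411.5 N·m counterclockwise.
Net moment of the loads = 863.8 N·m counterclockwise.
The upward force F acts at the left end, arm 5.3 m, giving F × 5.3 clockwise.
For rotational equilibrium, F × 5.3 = 863.8, so F = 863.8 / 5.3 = 163 N.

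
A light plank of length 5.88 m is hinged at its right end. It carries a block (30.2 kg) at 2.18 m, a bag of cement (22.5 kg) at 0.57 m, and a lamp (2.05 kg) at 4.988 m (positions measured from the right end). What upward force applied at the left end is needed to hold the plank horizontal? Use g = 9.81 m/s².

About the right end:
Block: 30.2 × 9.81 = 296.3 N down at 2.18 m → arm 2.18 m, τ = 296.3 × 2.18 = 645.9 N·m counterclockwise.
Bag of cement: 22.5 × 9.81 = 220.7 N down at 0.57 m → arm 0.57 m, τ = 220.7 × 0.57 = 125.8 N·m counterclockwise.
Lamp: 2.05 × 9.81 = 20.11 N down at 4.988 m → arm 4.988 m, τ = 20.11 × 4.988 = 100.3 N·m counterclockwise.
Net moment of the loads = 872 N·m counterclockwise.
The upward force F acts at the left end, arm 5.88 m, giving F × 5.88 clockwise.
Στ = 0 ⇒ F × 5.88 = 872 ⇒ F = 872 / 5.88 = 148 N.

F ≈ 148 N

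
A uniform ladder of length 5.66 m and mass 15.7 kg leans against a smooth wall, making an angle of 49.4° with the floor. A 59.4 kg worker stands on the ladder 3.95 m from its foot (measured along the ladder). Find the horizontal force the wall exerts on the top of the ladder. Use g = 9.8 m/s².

N_wall ≈ 414 N

Taking torques about the foot of the ladder:
Ladder weight 15.7×9.8 = 153.9 N acts at 2.83 m along the ladder; its horizontal arm is 2.83·cos49.4° = 1.842 m → τ = 283.5 N·m clockwise.
Worker: 59.4×9.8 = 582.1 N at 3.95 m → arm 2.571 m → τ = 1497 N·m clockwise.
Wall normal N acts horizontally at the top; its moment arm is the height L sinθ = 5.66·sin49.4° = 4.297 m, counterclockwise.
For rotational equilibrium, N × 4.297 = 1780, so N = 414 N.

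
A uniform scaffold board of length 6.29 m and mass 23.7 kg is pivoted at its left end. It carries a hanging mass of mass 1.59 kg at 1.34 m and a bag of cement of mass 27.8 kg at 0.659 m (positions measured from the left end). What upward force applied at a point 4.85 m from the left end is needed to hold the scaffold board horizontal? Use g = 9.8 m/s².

Taking torques about the left end:
Beam weight: 23.7 × 9.8 = 232.3 N down at 3.145 m → arm 3.145 m, τ = 232.3 × 3.145 = 730.6 N·m clockwise.
Hanging mass: 1.59 × 9.8 = 15.58 N down at 1.34 m → arm 1.34 m, τ = 15.58 × 1.34 = 20.88 N·m clockwise.
Bag of cement: 27.8 × 9.8 = 272.4 N down at 0.659 m → arm 0.659 m, τ = 272.4 × 0.659 = 179.5 N·m clockwise.
Net moment of the loads = 931 N·m clockwise.
The upward force F acts at a point 4.85 m from the left end, arm 4.85 m, giving F × 4.85 counterclockwise.
Setting net torque to zero: F × 4.85 = 931 → F = 931 / 4.85 = 192 N.

F ≈ 192 N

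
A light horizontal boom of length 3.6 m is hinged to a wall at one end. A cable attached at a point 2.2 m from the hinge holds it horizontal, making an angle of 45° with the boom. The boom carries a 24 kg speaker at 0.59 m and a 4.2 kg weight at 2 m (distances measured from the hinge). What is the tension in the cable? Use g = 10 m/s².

Take moments about the hinge.
Speaker: 24 × 10 = 240 N down at 0.59 m → arm 0.59 m, τ = 240 × 0.59 = 141.6 N·m clockwise.
Weight: 4.2 × 10 = 42 N down at 2 m → arm 2 m, τ = 42 × 2 = 84 N·m clockwise.
Total clockwise load moment = 225.6 N·m.
The cable tension T acts at 2.2 m; only its component perpendicular to the boom, T sinθ, produces torque. sin 45° = 0.7071.
Στ = 0 ⇒ T × 2.2 × 0.7071 = 225.6 ⇒ T = 225.6 / 1.556 = 145 N.

T ≈ 145 N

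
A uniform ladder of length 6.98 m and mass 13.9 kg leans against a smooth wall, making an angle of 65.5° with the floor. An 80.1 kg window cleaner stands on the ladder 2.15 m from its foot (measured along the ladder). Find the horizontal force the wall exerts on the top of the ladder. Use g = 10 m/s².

Choose the foot of the ladder as the axis so the floor normal and friction both act there and drop out.
Ladder weight 13.9×10 = 139 N acts at 3.49 m along the ladder; its horizontal arm is 3.49·cos65.5° = 1.447 m → τ = 201.1 N·m clockwise.
Window cleaner: 80.1×10 = 801 N at 2.15 m → arm 0.8916 m → τ = 714.2 N·m clockwise.
Wall normal N acts horizontally at the top; its moment arm is the height L sinθ = 6.98·sin65.5° = 6.352 m, counterclockwise.
Στ = 0 ⇒ N × 6.352 = 915.3 ⇒ N = 144 N.

N_wall ≈ 144 N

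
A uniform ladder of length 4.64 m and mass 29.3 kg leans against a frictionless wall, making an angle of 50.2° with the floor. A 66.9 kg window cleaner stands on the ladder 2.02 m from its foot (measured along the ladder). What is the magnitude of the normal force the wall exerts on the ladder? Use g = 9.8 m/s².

Choose the foot of the ladder as the axis so the floor normal and friction both act there and drop out.
Ladder weight 29.3×9.8 = 287.1 N acts at 2.32 m along the ladder; its horizontal arm is 2.32·cos50.2° = 1.485 m → τ = 426.3 N·m clockwise.
Window cleaner: 66.9×9.8 = 655.6 N at 2.02 m → arm 1.293 m → τ = 847.7 N·m clockwise.
Wall normal N acts horizontally at the top; its moment arm is the height L sinθ = 4.64·sin50.2° = 3.565 m, counterclockwise.
Setting net torque to zero: N × 3.565 = 1274 → N = 357 N.

N_wall ≈ 357 N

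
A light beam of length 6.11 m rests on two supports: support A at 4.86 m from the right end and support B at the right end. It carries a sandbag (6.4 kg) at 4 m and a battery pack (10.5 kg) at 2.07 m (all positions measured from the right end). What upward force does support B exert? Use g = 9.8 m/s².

Take moments about support A.
Sandbag: 6.4 × 9.8 = 62.72 N down at 4 m → arm 0.86 m, τ = 62.72 × 0.86 = 53.94 N·m clockwise.
Battery pack: 10.5 × 9.8 = 102.9 N down at 2.07 m → arm 2.79 m, τ = 102.9 × 2.79 = 287.1 N·m clockwise.
Net load moment about support A = 341 N·m clockwise.
Reaction R at support B is upward at 0 m, arm 4.86 m → moment R × 4.86 counterclockwise.
Στ = 0 ⇒ R × 4.86 = 341 ⇒ R = 70.2 N.

R_B ≈ 70.2 N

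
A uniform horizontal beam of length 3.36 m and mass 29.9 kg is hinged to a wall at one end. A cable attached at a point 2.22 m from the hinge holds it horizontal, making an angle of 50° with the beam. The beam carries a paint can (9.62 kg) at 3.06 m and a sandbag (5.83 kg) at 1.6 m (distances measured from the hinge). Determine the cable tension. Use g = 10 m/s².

T ≈ 523 N

Take moments about the hinge.
Beam weight: 29.9 × 10 = 299 N down at 1.68 m → arm 1.68 m, τ = 299 × 1.68 = 502.3 N·m clockwise.
Paint can: 9.62 × 10 = 96.2 N down at 3.06 m → arm 3.06 m, τ = 96.2 × 3.06 = 294.4 N·m clockwise.
Sandbag: 5.83 × 10 = 58.3 N down at 1.6 m → arm 1.6 m, τ = 58.3 × 1.6 = 93.28 N·m clockwise.
Total clockwise load moment = 890 N·m.
The cable tension T acts at 2.22 m; only its component perpendicular to the beam, T sinθ, produces torque. sin 50° = 0.766.
Balancing moments: T × 2.22 × 0.766 = 890, giving T = 890 / 1.701 = 523 N.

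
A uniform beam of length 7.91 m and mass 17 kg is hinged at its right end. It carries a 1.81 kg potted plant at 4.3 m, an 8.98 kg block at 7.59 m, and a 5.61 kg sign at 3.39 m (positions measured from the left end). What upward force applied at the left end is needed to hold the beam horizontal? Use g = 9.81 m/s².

F ≈ 127 N

About the right end:
Beam weight: 17 × 9.81 = 166.8 N down at 3.955 m → arm 3.955 m, τ = 166.8 × 3.955 = 659.7 N·m counterclockwise.
Potted plant: 1.81 × 9.81 = 17.76 N down at 4.3 m → arm 3.61 m, τ = 17.76 × 3.61 = 64.11 N·m counterclockwise.
Block: 8.98 × 9.81 = 88.09 N down at 7.59 m → arm 0.32 m, τ = 88.09 × 0.32 = 28.19 N·m counterclockwise.
Sign: 5.61 × 9.81 = 55.03 N down at 3.39 m → arm 4.52 m, τ = 55.03 × 4.52 = 248.7 N·m counterclockwise.
Net moment of the loads = 1001 N·m counterclockwise.
The upward force F acts at the left end, arm 7.91 m, giving F × 7.91 clockwise.
Setting net torque to zero: F × 7.91 = 1001 → F = 1001 / 7.91 = 127 N.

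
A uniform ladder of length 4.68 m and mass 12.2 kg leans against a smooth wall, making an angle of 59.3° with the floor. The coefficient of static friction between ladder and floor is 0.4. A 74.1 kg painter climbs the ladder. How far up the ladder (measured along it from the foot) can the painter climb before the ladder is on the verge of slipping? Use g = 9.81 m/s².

d ≈ 3.29 m

Take moments about the foot of the ladder.
Ladder weight 12.2×9.81 = 119.7 N acts at 2.34 m along the ladder; its horizontal arm is 2.34·cos59.3° = 1.195 m → τ = 143 N·m clockwise.
Painter weight 74.1×9.81 = 726.9 N at distance d → arm d·cos59.3° → τ = 726.9·d·0.5105 clockwise.
Wall normal N at the top has arm L sinθ = 4.024 m counterclockwise, so Στ = 0 gives N·4.024 = 143 + 371.1·d.
ΣFy = 0 ⇒ N_floor = 846.6 N, so the maximum friction is μ_s·N_floor = 0.4×846.6 = 338.6 N. ΣFx = 0 ⇒ N_wall = f, so at the slipping point N = 338.6 N.
Substituting: 338.6×4.024 = 143 + 371.1·d ⇒ d = (1363 − 143) / 371.1 = 3.29 m.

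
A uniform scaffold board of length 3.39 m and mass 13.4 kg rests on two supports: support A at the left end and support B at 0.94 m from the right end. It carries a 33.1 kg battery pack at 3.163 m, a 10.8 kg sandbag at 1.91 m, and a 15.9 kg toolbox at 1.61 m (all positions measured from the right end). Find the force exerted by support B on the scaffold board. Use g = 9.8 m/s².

R_B ≈ 298 N

Choose support A as the axis so its reaction then has zero moment arm.
Beam weight: 13.4 × 9.8 = 131.3 N down at 1.695 m → arm 1.695 m, τ = 131.3 × 1.695 = 222.6 N·m clockwise.
Battery pack: 33.1 × 9.8 = 324.4 N down at 3.163 m → arm 0.227 m, τ = 324.4 × 0.227 = 73.64 N·m clockwise.
Sandbag: 10.8 × 9.8 = 105.8 N down at 1.91 m → arm 1.48 m, τ = 105.8 × 1.48 = 156.6 N·m clockwise.
Toolbox: 15.9 × 9.8 = 155.8 N down at 1.61 m → arm 1.78 m, τ = 155.8 × 1.78 = 277.3 N·m clockwise.
Net load moment about support A = 730.1 N·m clockwise.
Reaction R at support B is upward at 0.94 m, arm 2.45 m → moment R × 2.45 counterclockwise.
For rotational equilibrium, R × 2.45 = 730.1, so R = 298 N.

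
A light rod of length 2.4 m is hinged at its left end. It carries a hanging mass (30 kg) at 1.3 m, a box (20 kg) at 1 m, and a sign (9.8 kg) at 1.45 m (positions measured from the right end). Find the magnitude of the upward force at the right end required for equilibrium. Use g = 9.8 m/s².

Taking torques about the left end:
Hanging mass: 30 × 9.8 = 294 N down at 1.3 m → arm 1.1 m, τ = 294 × 1.1 = 323.4 N·m clockwise.
Box: 20 × 9.8 = 196 N down at 1 m → arm 1.4 m, τ = 196 × 1.4 = 274.4 N·m clockwise.
Sign: 9.8 × 9.8 = 96.04 N down at 1.45 m → arm 0.95 m, τ = 96.04 × 0.95 = 91.24 N·m clockwise.
Net moment of the loads = 689 N·m clockwise.
The upward force F acts at the right end, arm 2.4 m, giving F × 2.4 counterclockwise.
Στ = 0 ⇒ F × 2.4 = 689 ⇒ F = 689 / 2.4 = 287 N.

F ≈ 287 N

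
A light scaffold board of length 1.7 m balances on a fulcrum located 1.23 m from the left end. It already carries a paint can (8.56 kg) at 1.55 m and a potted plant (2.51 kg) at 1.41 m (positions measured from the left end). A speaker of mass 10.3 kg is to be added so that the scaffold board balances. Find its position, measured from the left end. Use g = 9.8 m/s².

Choose the fulcrum (at 1.23 m from the left end) as the axis so the support reaction has zero arm there.
Paint can: 8.56 × 9.8 = 83.89 N down at 1.55 m → arm 0.32 m, τ = 83.89 × 0.32 = 26.84 N·m clockwise.
Potted plant: 2.51 × 9.8 = 24.6 N down at 1.41 m → arm 0.18 m, τ = 24.6 × 0.18 = 4.428 N·m clockwise.
Net moment of existing loads = 31.27 N·m clockwise.
The speaker weighs 10.3 × 9.8 = 100.9 N and must supply an equal counterclockwise moment, so its lever arm about the fulcrum is 31.27 / 100.9 = 0.31 m.
That puts it at 1.23 − 0.31 = 0.92 m from the left end.

x ≈ 0.92 m from the left end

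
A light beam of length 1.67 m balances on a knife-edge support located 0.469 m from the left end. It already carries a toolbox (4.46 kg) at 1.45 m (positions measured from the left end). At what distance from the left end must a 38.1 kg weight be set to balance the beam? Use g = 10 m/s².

Choose the knife-edge support (at 0.469 m from the left end) as the axis so the support reaction has zero arm there.
Toolbox: 4.46 × 10 = 44.6 N down at 1.45 m → arm 0.981 m, τ = 44.6 × 0.981 = 43.75 N·m clockwise.
Net moment of existing loads = 43.75 N·m clockwise.
The weight weighs 38.1 × 10 = 381 N and must supply an equal counterclockwise moment, so its lever arm about the knife-edge support is 43.75 / 381 = 0.115 m.
That puts it at 0.469 − 0.115 = 0.354 m from the left end.

x ≈ 0.354 m from the left end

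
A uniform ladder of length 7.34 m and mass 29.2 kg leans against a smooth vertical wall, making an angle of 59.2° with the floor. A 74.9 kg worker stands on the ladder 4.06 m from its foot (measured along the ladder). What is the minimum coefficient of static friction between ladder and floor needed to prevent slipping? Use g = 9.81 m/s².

Take moments about the foot of the ladder.
Ladder weight 29.2×9.81 = 286.5 N acts at 3.67 m along the ladder; its horizontal arm is 3.67·cos59.2° = 1.879 m → τ = 538.3 N·m clockwise.
Worker: 74.9×9.81 = 734.8 N at 4.06 m → arm 2.079 m → τ = 1528 N·m clockwise.
Wall normal N acts horizontally at the top; its moment arm is the height L sinθ = 7.34·sin59.2° = 6.305 m, counterclockwise.
Setting net torque to zero: N × 6.305 = 2066 → N = 327.7 N.
ΣFx = 0 ⇒ f = N_wall = 327.7 N. ΣFy = 0 ⇒ N_floor = 1021 N.
μ_min = f / N_floor = 327.7 / 1021 = 0.321.

μ_min ≈ 0.321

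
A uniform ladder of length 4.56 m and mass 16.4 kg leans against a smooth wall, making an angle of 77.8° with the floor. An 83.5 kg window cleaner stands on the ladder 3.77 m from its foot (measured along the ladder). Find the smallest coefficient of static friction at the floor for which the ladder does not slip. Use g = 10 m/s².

Take moments about the foot of the ladder.
Ladder weight 16.4×10 = 164 N acts at 2.28 m along the ladder; its horizontal arm is 2.28·cos77.8° = 0.4818 m → τ = 79.02 N·m clockwise.
Window cleaner: 83.5×10 = 835 N at 3.77 m → arm 0.7967 m → τ = 665.2 N·m clockwise.
Wall normal N acts horizontally at the top; its moment arm is the height L sinθ = 4.56·sin77.8° = 4.457 m, counterclockwise.
For rotational equilibrium, N × 4.457 = 744.2, so N = 167 N.
ΣFx = 0 ⇒ f = N_wall = 167 N. ΣFy = 0 ⇒ N_floor = 999 N.
μ_min = f / N_floor = 167 / 999 = 0.167.

μ_min ≈ 0.167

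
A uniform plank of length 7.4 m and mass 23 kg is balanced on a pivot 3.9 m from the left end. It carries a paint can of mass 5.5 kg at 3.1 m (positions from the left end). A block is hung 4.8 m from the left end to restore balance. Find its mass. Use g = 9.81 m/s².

Take moments about the pivot (at 3.9 m from the left end).
Beam weight: 23 × 9.81 = 225.6 N down at 3.7 m → arm 0.2 m, τ = 225.6 × 0.2 = 45.12 N·m counterclockwise.
Paint can: 5.5 × 9.81 = 53.96 N down at 3.1 m → arm 0.8 m, τ = 53.96 × 0.8 = 43.17 N·m counterclockwise.
Net moment of known loads = 88.29 N·m counterclockwise.
An unknown mass m at 4.8 m has arm 0.9 m; its moment is m·g·0.9 clockwise.
For rotational equilibrium, m × 9.81 × 0.9 = 88.29, so m = 88.29 / (9.81 × 0.9) = 10 kg.

m ≈ 10 kg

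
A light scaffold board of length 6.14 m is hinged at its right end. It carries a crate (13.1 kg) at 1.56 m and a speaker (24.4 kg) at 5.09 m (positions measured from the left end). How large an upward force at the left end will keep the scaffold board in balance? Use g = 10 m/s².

Take moments about the right end.
Crate: 13.1 × 10 = 131 N down at 1.56 m → arm 4.58 m, τ = 131 × 4.58 = 600 N·m counterclockwise.
Speaker: 24.4 × 10 = 244 N down at 5.09 m → arm 1.05 m, τ = 244 × 1.05 = 256.2 N·m counterclockwise.
Net moment of the loads = 856.2 N·m counterclockwise.
The upward force F acts at the left end, arm 6.14 m, giving F × 6.14 clockwise.
For rotational equilibrium, F × 6.14 = 856.2, so F = 856.2 / 6.14 = 139 N.

F ≈ 139 N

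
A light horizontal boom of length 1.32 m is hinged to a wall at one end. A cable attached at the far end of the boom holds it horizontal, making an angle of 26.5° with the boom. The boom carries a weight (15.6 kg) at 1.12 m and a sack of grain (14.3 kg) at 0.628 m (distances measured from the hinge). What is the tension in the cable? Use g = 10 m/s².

T ≈ 449 N

Take moments about the hinge.
Weight: 15.6 × 10 = 156 N down at 1.12 m → arm 1.12 m, τ = 156 × 1.12 = 174.7 N·m clockwise.
Sack of grain: 14.3 × 10 = 143 N down at 0.628 m → arm 0.628 m, τ = 143 × 0.628 = 89.8 N·m clockwise.
Total clockwise load moment = 264.5 N·m.
The cable tension T acts at 1.32 m; only its component perpendicular to the boom, T sinθ, produces torque. sin 26.5° = 0.4462.
For rotational equilibrium, T × 1.32 × 0.4462 = 264.5, so T = 264.5 / 0.589 = 449 N.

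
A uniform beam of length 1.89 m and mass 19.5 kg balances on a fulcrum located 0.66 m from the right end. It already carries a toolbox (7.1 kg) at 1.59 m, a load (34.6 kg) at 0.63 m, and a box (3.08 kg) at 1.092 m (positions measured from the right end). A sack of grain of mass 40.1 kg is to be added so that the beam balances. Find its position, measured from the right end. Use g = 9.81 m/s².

Choose the fulcrum (at 0.66 m from the right end) as the axis so the support reaction has zero arm there.
Beam weight: 19.5 × 9.81 = 191.3 N down at 0.945 m → arm 0.285 m, τ = 191.3 × 0.285 = 54.52 N·m counterclockwise.
Toolbox: 7.1 × 9.81 = 69.65 N down at 1.59 m → arm 0.93 m, τ = 69.65 × 0.93 = 64.77 N·m counterclockwise.
Load: 34.6 × 9.81 = 339.4 N down at 0.63 m → arm 0.03 m, τ = 339.4 × 0.03 = 10.18 N·m clockwise.
Box: 3.08 × 9.81 = 30.21 N down at 1.092 m → arm 0.432 m, τ = 30.21 × 0.432 = 13.05 N·m counterclockwise.
Net moment of existing loads = 122.2 N·m counterclockwise.
The sack of grain weighs 40.1 × 9.81 = 393.4 N and must supply an equal clockwise moment, so its lever arm about the fulcrum is 122.2 / 393.4 = 0.311 m.
That puts it at 0.66 − 0.311 = 0.349 m from the right end.

x ≈ 0.349 m from the right end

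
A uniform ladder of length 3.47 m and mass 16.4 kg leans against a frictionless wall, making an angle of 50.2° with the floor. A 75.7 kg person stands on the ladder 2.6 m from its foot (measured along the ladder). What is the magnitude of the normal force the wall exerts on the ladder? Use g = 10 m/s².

N_wall ≈ 541 N

Taking torques about the foot of the ladder:
Ladder weight 16.4×10 = 164 N acts at 1.735 m along the ladder; its horizontal arm is 1.735·cos50.2° = 1.111 m → τ = 182.2 N·m clockwise.
Person: 75.7×10 = 757 N at 2.6 m → arm 1.664 m → τ = 1260 N·m clockwise.
Wall normal N acts horizontally at the top; its moment arm is the height L sinθ = 3.47·sin50.2° = 2.666 m, counterclockwise.
Στ = 0 ⇒ N × 2.666 = 1442 ⇒ N = 541 N.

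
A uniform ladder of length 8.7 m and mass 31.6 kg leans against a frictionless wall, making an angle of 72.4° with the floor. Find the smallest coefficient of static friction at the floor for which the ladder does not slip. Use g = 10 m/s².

μ_min ≈ 0.159

About the foot of the ladder:
Ladder weight 31.6×10 = 316 N acts at 4.35 m along the ladder; its horizontal arm is 4.35·cos72.4° = 1.315 m → τ = 415.5 N·m clockwise.
Wall normal N acts horizontally at the top; its moment arm is the height L sinθ = 8.7·sin72.4° = 8.293 m, counterclockwise.
Setting net torque to zero: N × 8.293 = 415.5 → N = 50.1 N.
ΣFx = 0 ⇒ f = N_wall = 50.1 N. ΣFy = 0 ⇒ N_floor = 316 N.
μ_min = f / N_floor = 50.1 / 316 = 0.159.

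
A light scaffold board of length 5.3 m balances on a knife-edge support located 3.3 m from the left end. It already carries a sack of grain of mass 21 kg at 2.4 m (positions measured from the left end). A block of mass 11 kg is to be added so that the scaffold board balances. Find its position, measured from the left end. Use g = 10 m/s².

Taking torques about the knife-edge support (at 3.3 m from the left end):
Sack of grain: 21 × 10 = 210 N down at 2.4 m → arm 0.9 m, τ = 210 × 0.9 = 189 N·m counterclockwise.
Net moment of existing loads = 189 N·m counterclockwise.
The block weighs 11 × 10 = 110 N and must supply an equal clockwise moment, so its lever arm about the knife-edge support is 189 / 110 = 1.72 m.
That puts it at 3.3 + 1.72 = 5.02 m from the left end.

x ≈ 5.02 m from the left end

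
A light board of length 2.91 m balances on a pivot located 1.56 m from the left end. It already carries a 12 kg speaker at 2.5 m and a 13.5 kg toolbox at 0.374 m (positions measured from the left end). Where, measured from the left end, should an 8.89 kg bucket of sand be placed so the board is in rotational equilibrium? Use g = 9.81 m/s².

x ≈ 2.09 m from the left end

Taking torques about the pivot (at 1.56 m from the left end):
Speaker: 12 × 9.81 = 117.7 N down at 2.5 m → arm 0.94 m, τ = 117.7 × 0.94 = 110.6 N·m clockwise.
Toolbox: 13.5 × 9.81 = 132.4 N down at 0.374 m → arm 1.186 m, τ = 132.4 × 1.186 = 157 N·m counterclockwise.
Net moment of existing loads = 46.4 N·m counterclockwise.
The bucket of sand weighs 8.89 × 9.81 = 87.21 N and must supply an equal clockwise moment, so its lever arm about the pivot is 46.4 / 87.21 = 0.532 m.
That puts it at 1.56 + 0.532 = 2.09 m from the left end.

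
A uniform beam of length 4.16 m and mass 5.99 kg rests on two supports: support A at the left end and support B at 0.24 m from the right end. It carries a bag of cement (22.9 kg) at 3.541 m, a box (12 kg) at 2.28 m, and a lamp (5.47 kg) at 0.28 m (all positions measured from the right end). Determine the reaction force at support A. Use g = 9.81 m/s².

R_A ≈ 279 N

Choose support B as the axis so its reaction then has zero moment arm.
Beam weight: 5.99 × 9.81 = 58.76 N down at 2.08 m → arm 1.84 m, τ = 58.76 × 1.84 = 108.1 N·m counterclockwise.
Bag of cement: 22.9 × 9.81 = 224.6 N down at 3.541 m → arm 3.301 m, τ = 224.6 × 3.301 = 741.4 N·m counterclockwise.
Box: 12 × 9.81 = 117.7 N down at 2.28 m → arm 2.04 m, τ = 117.7 × 2.04 = 240.1 N·m counterclockwise.
Lamp: 5.47 × 9.81 = 53.66 N down at 0.28 m → arm 0.04 m, τ = 53.66 × 0.04 = 2.146 N·m counterclockwise.
Net load moment about support B = 1092 N·m counterclockwise.
Reaction R at support A is upward at 4.16 m, arm 3.92 m → moment R × 3.92 clockwise.
Setting net torque to zero: R × 3.92 = 1092 → R = 279 N.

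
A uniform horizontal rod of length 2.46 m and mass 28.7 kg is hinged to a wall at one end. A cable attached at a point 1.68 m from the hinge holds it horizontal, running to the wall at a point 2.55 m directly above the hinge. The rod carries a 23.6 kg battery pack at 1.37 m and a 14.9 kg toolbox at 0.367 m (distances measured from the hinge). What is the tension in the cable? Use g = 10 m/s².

About the hinge:
Beam weight: 28.7 × 10 = 287 N down at 1.23 m → arm 1.23 m, τ = 287 × 1.23 = 353 N·m clockwise.
Battery pack: 23.6 × 10 = 236 N down at 1.37 m → arm 1.37 m, τ = 236 × 1.37 = 323.3 N·m clockwise.
Toolbox: 14.9 × 10 = 149 N down at 0.367 m → arm 0.367 m, τ = 149 × 0.367 = 54.68 N·m clockwise.
Total clockwise load moment = 731 N·m.
The cable tension T acts at 1.68 m; only its component perpendicular to the rod, T sinθ, produces torque. sinθ = h/√(h²+d²) = 2.55/√(2.55²+1.68²) = 0.8351.
Στ = 0 ⇒ T × 1.68 × 0.8351 = 731 ⇒ T = 731 / 1.403 = 521 N.

T ≈ 521 N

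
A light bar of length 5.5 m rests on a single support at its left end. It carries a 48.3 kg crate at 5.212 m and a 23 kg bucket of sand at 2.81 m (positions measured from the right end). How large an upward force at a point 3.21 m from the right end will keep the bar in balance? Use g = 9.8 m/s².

F ≈ 324 N

About the left end:
Crate: 48.3 × 9.8 = 473.3 N down at 5.212 m → arm 0.288 m, τ = 473.3 × 0.288 = 136.3 N·m clockwise.
Bucket of sand: 23 × 9.8 = 225.4 N down at 2.81 m → arm 2.69 m, τ = 225.4 × 2.69 = 606.3 N·m clockwise.
Net moment of the loads = 742.6 N·m clockwise.
The upward force F acts at a point 3.21 m from the right end, arm 2.29 m, giving F × 2.29 counterclockwise.
For rotational equilibrium, F × 2.29 = 742.6, so F = 742.6 / 2.29 = 324 N.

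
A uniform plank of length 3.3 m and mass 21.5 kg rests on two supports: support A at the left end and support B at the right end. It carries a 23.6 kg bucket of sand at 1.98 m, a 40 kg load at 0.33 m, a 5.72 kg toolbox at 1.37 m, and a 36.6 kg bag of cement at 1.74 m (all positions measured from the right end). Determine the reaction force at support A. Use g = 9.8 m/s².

R_A ≈ 496 N

About support B:
Beam weight: 21.5 × 9.8 = 210.7 N down at 1.65 m → arm 1.65 m, τ = 210.7 × 1.65 = 347.7 N·m counterclockwise.
Bucket of sand: 23.6 × 9.8 = 231.3 N down at 1.98 m → arm 1.98 m, τ = 231.3 × 1.98 = 458 N·m counterclockwise.
Load: 40 × 9.8 = 392 N down at 0.33 m → arm 0.33 m, τ = 392 × 0.33 = 129.4 N·m counterclockwise.
Toolbox: 5.72 × 9.8 = 56.06 N down at 1.37 m → arm 1.37 m, τ = 56.06 × 1.37 = 76.8 N·m counterclockwise.
Bag of cement: 36.6 × 9.8 = 358.7 N down at 1.74 m → arm 1.74 m, τ = 358.7 × 1.74 = 624.1 N·m counterclockwise.
Net load moment about support B = 1636 N·m counterclockwise.
Reaction R at support A is upward at 3.3 m, arm 3.3 m → moment R × 3.3 clockwise.
Setting net torque to zero: R × 3.3 = 1636 → R = 496 N.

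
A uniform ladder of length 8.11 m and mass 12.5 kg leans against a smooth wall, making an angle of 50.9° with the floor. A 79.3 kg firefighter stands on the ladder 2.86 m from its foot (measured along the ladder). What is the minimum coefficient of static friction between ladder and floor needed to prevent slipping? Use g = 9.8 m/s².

Take moments about the foot of the ladder.
Ladder weight 12.5×9.8 = 122.5 N acts at 4.055 m along the ladder; its horizontal arm is 4.055·cos50.9° = 2.557 m → τ = 313.2 N·m clockwise.
Firefighter: 79.3×9.8 = 777.1 N at 2.86 m → arm 1.804 m → τ = 1402 N·m clockwise.
Wall normal N acts horizontally at the top; its moment arm is the height L sinθ = 8.11·sin50.9° = 6.294 m, counterclockwise.
Στ = 0 ⇒ N × 6.294 = 1715 ⇒ N = 272.5 N.
ΣFx = 0 ⇒ f = N_wall = 272.5 N. ΣFy = 0 ⇒ N_floor = 899.6 N.
μ_min = f / N_floor = 272.5 / 899.6 = 0.303.

μ_min ≈ 0.303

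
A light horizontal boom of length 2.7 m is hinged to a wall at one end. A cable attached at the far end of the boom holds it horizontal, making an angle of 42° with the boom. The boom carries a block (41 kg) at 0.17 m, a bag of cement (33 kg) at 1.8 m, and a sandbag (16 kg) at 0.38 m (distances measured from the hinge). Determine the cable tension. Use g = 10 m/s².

Sum moments about the hinge (the unknown hinge reaction has zero arm there).
Block: 41 × 10 = 410 N down at 0.17 m → arm 0.17 m, τ = 410 × 0.17 = 69.7 N·m clockwise.
Bag of cement: 33 × 10 = 330 N down at 1.8 m → arm 1.8 m, τ = 330 × 1.8 = 594 N·m clockwise.
Sandbag: 16 × 10 = 160 N down at 0.38 m → arm 0.38 m, τ = 160 × 0.38 = 60.8 N·m clockwise.
Total clockwise load moment = 724.5 N·m.
The cable tension T acts at 2.7 m; only its component perpendicular to the boom, T sinθ, produces torque. sin 42° = 0.6691.
For rotational equilibrium, T × 2.7 × 0.6691 = 724.5, so T = 724.5 / 1.807 = 401 N.

T ≈ 401 N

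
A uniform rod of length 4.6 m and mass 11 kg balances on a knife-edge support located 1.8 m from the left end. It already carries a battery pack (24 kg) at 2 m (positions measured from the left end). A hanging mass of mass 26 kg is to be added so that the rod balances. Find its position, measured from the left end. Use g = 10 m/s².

About the knife-edge support (at 1.8 m from the left end):
Beam weight: 11 × 10 = 110 N down at 2.3 m → arm 0.5 m, τ = 110 × 0.5 = 55 N·m clockwise.
Battery pack: 24 × 10 = 240 N down at 2 m → arm 0.2 m, τ = 240 × 0.2 = 48 N·m clockwise.
Net moment of existing loads = 103 N·m clockwise.
The hanging mass weighs 26 × 10 = 260 N and must supply an equal counterclockwise moment, so its lever arm about the knife-edge support is 103 / 260 = 0.396 m.
That puts it at 1.8 − 0.396 = 1.4 m from the left end.

x ≈ 1.4 m from the left end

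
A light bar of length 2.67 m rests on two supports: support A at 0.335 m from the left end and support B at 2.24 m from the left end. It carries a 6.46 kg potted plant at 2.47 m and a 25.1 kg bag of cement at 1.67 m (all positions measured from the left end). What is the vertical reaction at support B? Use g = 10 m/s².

R_B ≈ 248 N

Take moments about support A.
Potted plant: 6.46 × 10 = 64.6 N down at 2.47 m → arm 2.135 m, τ = 64.6 × 2.135 = 137.9 N·m clockwise.
Bag of cement: 25.1 × 10 = 251 N down at 1.67 m → arm 1.335 m, τ = 251 × 1.335 = 335.1 N·m clockwise.
Net load moment about support A = 473 N·m clockwise.
Reaction R at support B is upward at 2.24 m, arm 1.905 m → moment R × 1.905 counterclockwise.
Στ = 0 ⇒ R × 1.905 = 473 ⇒ R = 248 N.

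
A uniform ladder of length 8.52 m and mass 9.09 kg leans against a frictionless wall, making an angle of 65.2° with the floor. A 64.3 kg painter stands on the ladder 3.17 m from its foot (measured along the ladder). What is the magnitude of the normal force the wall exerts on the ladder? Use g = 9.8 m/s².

Take moments about the foot of the ladder.
Ladder weight 9.09×9.8 = 89.08 N acts at 4.26 m along the ladder; its horizontal arm is 4.26·cos65.2° = 1.787 m → τ = 159.2 N·m clockwise.
Painter: 64.3×9.8 = 630.1 N at 3.17 m → arm 1.33 m → τ = 838 N·m clockwise.
Wall normal N acts horizontally at the top; its moment arm is the height L sinθ = 8.52·sin65.2° = 7.734 m, counterclockwise.
Balancing moments: N × 7.734 = 997.2, giving N = 129 N.

N_wall ≈ 129 N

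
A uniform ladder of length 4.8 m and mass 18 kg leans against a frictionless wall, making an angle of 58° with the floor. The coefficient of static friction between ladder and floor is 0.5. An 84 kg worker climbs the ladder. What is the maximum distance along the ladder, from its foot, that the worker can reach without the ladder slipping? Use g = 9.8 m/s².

Take moments about the foot of the ladder.
Ladder weight 18×9.8 = 176.4 N acts at 2.4 m along the ladder; its horizontal arm is 2.4·cos58° = 1.272 m → τ = 224.4 N·m clockwise.
Worker weight 84×9.8 = 823.2 N at distance d → arm d·cos58° → τ = 823.2·d·0.5299 clockwise.
Wall normal N at the top has arm L sinθ = 4.071 m counterclockwise, so Στ = 0 gives N·4.071 = 224.4 + 436.2·d.
ΣFy = 0 ⇒ N_floor = 999.6 N, so the maximum friction is μ_s·N_floor = 0.5×999.6 = 499.8 N. ΣFx = 0 ⇒ N_wall = f, so at the slipping point N = 499.8 N.
Substituting: 499.8×4.071 = 224.4 + 436.2·d ⇒ d = (2035 − 224.4) / 436.2 = 4.15 m.

d ≈ 4.15 m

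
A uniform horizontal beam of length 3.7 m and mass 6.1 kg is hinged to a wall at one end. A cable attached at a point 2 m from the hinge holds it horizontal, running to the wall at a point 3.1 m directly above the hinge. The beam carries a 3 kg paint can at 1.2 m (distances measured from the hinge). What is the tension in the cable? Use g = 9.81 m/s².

T ≈ 86.9 N

Sum moments about the hinge (the unknown hinge reaction has zero arm there).
Beam weight: 6.1 × 9.81 = 59.84 N down at 1.85 m → arm 1.85 m, τ = 59.84 × 1.85 = 110.7 N·m clockwise.
Paint can: 3 × 9.81 = 29.43 N down at 1.2 m → arm 1.2 m, τ = 29.43 × 1.2 = 35.32 N·m clockwise.
Total clockwise load moment = 146 N·m.
The cable tension T acts at 2 m; only its component perpendicular to the beam, T sinθ, produces torque. sinθ = h/√(h²+d²) = 3.1/√(3.1²+2²) = 0.8403.
Setting net torque to zero: T × 2 × 0.8403 = 146 → T = 146 / 1.681 = 86.9 N.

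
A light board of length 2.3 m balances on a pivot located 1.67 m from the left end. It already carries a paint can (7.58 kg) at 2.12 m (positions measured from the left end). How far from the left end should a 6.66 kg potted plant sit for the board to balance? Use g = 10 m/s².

Taking torques about the pivot (at 1.67 m from the left end):
Paint can: 7.58 × 10 = 75.8 N down at 2.12 m → arm 0.45 m, τ = 75.8 × 0.45 = 34.11 N·m clockwise.
Net moment of existing loads = 34.11 N·m clockwise.
The potted plant weighs 6.66 × 10 = 66.6 N and must supply an equal counterclockwise moment, so its lever arm about the pivot is 34.11 / 66.6 = 0.512 m.
That puts it at 1.67 − 0.512 = 1.16 m from the left end.

x ≈ 1.16 m from the left end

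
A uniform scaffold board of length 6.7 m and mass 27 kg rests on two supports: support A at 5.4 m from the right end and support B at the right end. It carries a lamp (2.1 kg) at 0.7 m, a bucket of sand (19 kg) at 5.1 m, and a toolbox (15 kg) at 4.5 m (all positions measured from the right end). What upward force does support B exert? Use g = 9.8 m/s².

Choose support A as the axis so its reaction then has zero moment arm.
Beam weight: 27 × 9.8 = 264.6 N down at 3.35 m → arm 2.05 m, τ = 264.6 × 2.05 = 542.4 N·m clockwise.
Lamp: 2.1 × 9.8 = 20.58 N down at 0.7 m → arm 4.7 m, τ = 20.58 × 4.7 = 96.73 N·m clockwise.
Bucket of sand: 19 × 9.8 = 186.2 N down at 5.1 m → arm 0.3 m, τ = 186.2 × 0.3 = 55.86 N·m clockwise.
Toolbox: 15 × 9.8 = 147 N down at 4.5 m → arm 0.9 m, τ = 147 × 0.9 = 132.3 N·m clockwise.
Net load moment about support A = 827.3 N·m clockwise.
Reaction R at support B is upward at 0 m, arm 5.4 m → moment R × 5.4 counterclockwise.
Στ = 0 ⇒ R × 5.4 = 827.3 ⇒ R = 153 N.

R_B ≈ 153 N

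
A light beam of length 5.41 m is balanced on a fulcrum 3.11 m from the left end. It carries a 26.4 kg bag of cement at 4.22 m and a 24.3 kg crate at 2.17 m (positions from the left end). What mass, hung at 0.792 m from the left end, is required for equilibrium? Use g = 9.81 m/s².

m ≈ 2.79 kg

Taking torques about the fulcrum (at 3.11 m from the left end):
Bag of cement: 26.4 × 9.81 = 259 N down at 4.22 m → arm 1.11 m, τ = 259 × 1.11 = 287.5 N·m clockwise.
Crate: 24.3 × 9.81 = 238.4 N down at 2.17 m → arm 0.94 m, τ = 238.4 × 0.94 = 224.1 N·m counterclockwise.
Net moment of known loads = 63.4 N·m clockwise.
An unknown mass m at 0.792 m has arm 2.318 m; its moment is m·g·2.318 counterclockwise.
For rotational equilibrium, m × 9.81 × 2.318 = 63.4, so m = 63.4 / (9.81 × 2.318) = 2.79 kg.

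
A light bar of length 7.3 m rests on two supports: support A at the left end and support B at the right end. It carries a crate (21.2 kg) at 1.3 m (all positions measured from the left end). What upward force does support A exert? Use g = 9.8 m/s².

R_A ≈ 171 N

Taking torques about support B:
Crate: 21.2 × 9.8 = 207.8 N down at 1.3 m → arm 6 m, τ = 207.8 × 6 = 1247 N·m counterclockwise.
Net load moment about support B = 1247 N·m counterclockwise.
Reaction R at support A is upward at 0 m, arm 7.3 m → moment R × 7.3 clockwise.
For rotational equilibrium, R × 7.3 = 1247, so R = 171 N.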